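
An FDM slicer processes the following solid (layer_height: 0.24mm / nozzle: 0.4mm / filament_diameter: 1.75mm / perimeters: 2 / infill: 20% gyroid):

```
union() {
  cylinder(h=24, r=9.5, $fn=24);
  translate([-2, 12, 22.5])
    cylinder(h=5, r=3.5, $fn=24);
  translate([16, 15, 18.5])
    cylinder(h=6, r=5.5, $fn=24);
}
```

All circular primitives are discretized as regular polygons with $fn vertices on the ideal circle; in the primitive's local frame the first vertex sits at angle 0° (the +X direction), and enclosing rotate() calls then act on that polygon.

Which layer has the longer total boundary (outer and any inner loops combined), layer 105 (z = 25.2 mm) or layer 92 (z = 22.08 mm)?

layer 92 (z = 22.08 mm)

Layer 105 (z = 25.2): the cylinder does not reach this height (z outside [0, 24]); the r=3.5 cylinder at (-2, 12) gives a regular 24-gon of circumradius 3.5 (constant along its height) (perimeter = 2·24·3.500·sin(180°/24) = 21.93 mm); the cylinder at (16, 15) does not reach this height (z outside [18.5, 24.5]); Combining (union): only the r=3.5 cylinder at (-2, 12) is present, so the union is just that shape — boundary = 21.93 mm. So its perimeter = 21.93 mm. Layer 92 (z = 22.08): the r=9.5 cylinder contributes a regular 24-gon of circumradius 9.5 (perimeter = 2·24·9.500·sin(180°/24) = 59.52 mm); the cylinder at (-2, 12) is not intersected at this z (z outside [22.5, 27.5]); the cylinder at (16, 15): section is a regular 24-gon, circumradius r=5.5 (perimeter = 2·24·5.500·sin(180°/24) = 34.46 mm); Merging all regions: the 2 present regions are separate (no shared area or edge), so areas and boundary lengths simply add and each stays a separate island — boundary = 93.98 mm. So its perimeter = 93.98 mm. Layer 92 is larger (93.98 vs 21.93 mm).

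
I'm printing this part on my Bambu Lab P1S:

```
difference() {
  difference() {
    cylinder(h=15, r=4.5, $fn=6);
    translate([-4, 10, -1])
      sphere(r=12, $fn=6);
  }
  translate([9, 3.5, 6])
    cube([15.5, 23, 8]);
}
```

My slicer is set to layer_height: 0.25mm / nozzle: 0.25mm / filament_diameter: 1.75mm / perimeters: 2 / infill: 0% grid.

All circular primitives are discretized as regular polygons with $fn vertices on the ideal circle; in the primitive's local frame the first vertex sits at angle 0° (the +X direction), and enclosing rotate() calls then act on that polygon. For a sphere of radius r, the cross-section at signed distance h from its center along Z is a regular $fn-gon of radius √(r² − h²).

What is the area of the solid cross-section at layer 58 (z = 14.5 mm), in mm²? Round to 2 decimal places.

At z = 14.5 mm: the cylinder: section is a regular 6-gon, circumradius r=4.5 (area = (6/2)·4.500²·sin(360°/6) = 52.61 mm²); the sphere at (-4, 10) does not reach this height (|z−center|=15.500 > r=12); Subtracting the remaining from the first: none of the subtracted shapes is present at this height, so the r=4.5 cylinder is unchanged — area = 52.61 mm²; the cube at (9, 3.5) is not intersected at this z (z outside [6, 14]); Taking the first minus the rest: none of the subtracted shapes is present at this height, so the result so far is unchanged — area = 52.61 mm². Overall, the cross-section is a single solid region. Net area = 52.61 mm².

52.61 mm²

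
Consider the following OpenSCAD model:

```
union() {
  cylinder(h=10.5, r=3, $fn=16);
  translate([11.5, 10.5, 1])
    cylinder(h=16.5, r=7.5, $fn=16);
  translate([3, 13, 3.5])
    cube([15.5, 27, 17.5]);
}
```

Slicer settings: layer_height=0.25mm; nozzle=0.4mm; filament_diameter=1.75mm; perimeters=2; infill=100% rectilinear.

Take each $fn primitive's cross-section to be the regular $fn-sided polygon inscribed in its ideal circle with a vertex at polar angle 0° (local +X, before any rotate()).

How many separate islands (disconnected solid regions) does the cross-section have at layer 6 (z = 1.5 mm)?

2

At z = 1.5 mm: the r=3 cylinder gives a regular 16-gon of circumradius 3 (constant along its height); the cylinder at (11.5, 10.5): section is a regular 16-gon, circumradius r=7.5; the cube at (3, 13) is absent (z outside [3.5, 21]); Merging all regions: the 2 present regions are separate (no shared area or edge), so areas and boundary lengths simply add and each stays a separate island — 2 connected regions. Overall, the cross-section has 2 separate islands. Island count = 2.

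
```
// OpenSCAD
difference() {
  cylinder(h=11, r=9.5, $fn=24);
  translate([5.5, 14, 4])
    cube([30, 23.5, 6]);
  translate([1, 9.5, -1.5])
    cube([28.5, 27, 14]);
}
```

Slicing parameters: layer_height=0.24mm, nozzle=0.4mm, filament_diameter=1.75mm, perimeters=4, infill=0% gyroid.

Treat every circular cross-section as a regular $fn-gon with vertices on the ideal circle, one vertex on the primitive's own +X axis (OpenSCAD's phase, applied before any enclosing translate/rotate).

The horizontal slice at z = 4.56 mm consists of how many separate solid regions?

At z = 4.56 mm: the cylinder: section is a regular 24-gon, circumradius r=9.5; the cube at (5.5, 14) (footprint 30×23.5) is included at this height; the cube at (1, 9.5) is present — its section is the full 28.5×27 rectangle; Subtracting the remaining from the first: starting from the r=9.5 cylinder, the 30×23.5 cube at (5.5, 14) misses the remaining region (no effect); the 28.5×27 cube at (1, 9.5) misses the remaining region (no effect) — 1 connected region. The result has 1 disconnected region.

1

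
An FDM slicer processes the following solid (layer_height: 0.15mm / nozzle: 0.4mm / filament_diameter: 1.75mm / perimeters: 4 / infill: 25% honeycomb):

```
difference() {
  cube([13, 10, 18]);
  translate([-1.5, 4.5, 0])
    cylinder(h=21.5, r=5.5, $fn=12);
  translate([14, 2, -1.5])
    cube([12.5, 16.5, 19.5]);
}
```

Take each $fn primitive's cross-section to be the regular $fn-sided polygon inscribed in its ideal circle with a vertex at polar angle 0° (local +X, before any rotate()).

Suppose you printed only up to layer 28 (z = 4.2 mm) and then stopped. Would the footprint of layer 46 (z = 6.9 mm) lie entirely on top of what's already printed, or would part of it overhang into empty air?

Compare the two slices. At z = 4.2: the cube is present — its section is the full 13×10 rectangle (area 130.00 mm²); the r=5.5 cylinder at (-1.5, 4.5) gives a regular 12-gon of circumradius 5.5 (constant along its height) (area = (12/2)·5.500²·sin(360°/12) = 90.75 mm²); the cube at (14, 2) (footprint 12.5×16.5) is included at this height (area 206.25 mm²); Taking the first minus the rest: starting from the 13×10 cube (130.00 mm²), the r=5.5 cylinder at (-1.5, 4.5) partially overlaps it — only the 28.91 mm² overlap (of its 90.75 mm²) is removed, clipping the outline; the 12.5×16.5 cube at (14, 2) misses the remaining region (no effect) — area = 101.09 mm². At z = 6.9: the cube (footprint 13×10) is included at this height (area 130.00 mm²); the r=5.5 cylinder at (-1.5, 4.5) contributes a regular 12-gon of circumradius 5.5 (area = (12/2)·5.500²·sin(360°/12) = 90.75 mm²); the cube at (14, 2) (footprint 12.5×16.5) is included at this height (area 206.25 mm²); Subtracting the remaining from the first: starting from the 13×10 cube (130.00 mm²), the r=5.5 cylinder at (-1.5, 4.5) partially overlaps it — only the 28.91 mm² overlap (of its 90.75 mm²) is removed, clipping the outline; the 12.5×16.5 cube at (14, 2) misses the remaining region (no effect) — area = 101.09 mm². Checking containment: the cross-section at z = 6.9 is a subset of the cross-section at z = 4.2.

entirely on top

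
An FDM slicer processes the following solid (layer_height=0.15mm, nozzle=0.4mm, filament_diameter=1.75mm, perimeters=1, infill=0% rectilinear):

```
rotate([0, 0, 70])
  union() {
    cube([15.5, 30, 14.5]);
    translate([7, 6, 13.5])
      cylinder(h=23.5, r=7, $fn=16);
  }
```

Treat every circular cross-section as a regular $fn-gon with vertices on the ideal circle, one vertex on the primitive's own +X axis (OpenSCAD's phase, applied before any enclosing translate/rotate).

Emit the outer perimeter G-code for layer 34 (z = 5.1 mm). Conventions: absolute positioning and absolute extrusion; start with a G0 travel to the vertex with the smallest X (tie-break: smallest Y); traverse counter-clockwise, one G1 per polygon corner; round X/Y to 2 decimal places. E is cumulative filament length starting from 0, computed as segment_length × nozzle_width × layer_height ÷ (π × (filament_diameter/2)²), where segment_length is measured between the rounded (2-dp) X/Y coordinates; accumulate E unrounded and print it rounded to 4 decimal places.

G0 X-28.19 Y10.26 Z5.10
G1 X0.00 Y0.00 E0.7483
G1 X5.30 Y14.57 E1.1351
G1 X-22.89 Y24.83 E1.8834
G1 X-28.19 Y10.26 E2.2702

At z = 5.1 mm: the cube (footprint 15.5×30) is included at this height; the cylinder at (7, 6) is not intersected at this z (z outside [13.5, 37]); Merging all regions: only the 15.5×30 cube is present, so the union is just that shape — 1 connected region; (whole slice rotated 70° about Z — lengths, areas and connectivity unchanged). The outline is a single polygon with 4 vertices. Extrusion per mm of travel: 0.4 × 0.15 / (π × 0.875²) = 0.024945. Accumulating E over each segment gives final E = 2.2702.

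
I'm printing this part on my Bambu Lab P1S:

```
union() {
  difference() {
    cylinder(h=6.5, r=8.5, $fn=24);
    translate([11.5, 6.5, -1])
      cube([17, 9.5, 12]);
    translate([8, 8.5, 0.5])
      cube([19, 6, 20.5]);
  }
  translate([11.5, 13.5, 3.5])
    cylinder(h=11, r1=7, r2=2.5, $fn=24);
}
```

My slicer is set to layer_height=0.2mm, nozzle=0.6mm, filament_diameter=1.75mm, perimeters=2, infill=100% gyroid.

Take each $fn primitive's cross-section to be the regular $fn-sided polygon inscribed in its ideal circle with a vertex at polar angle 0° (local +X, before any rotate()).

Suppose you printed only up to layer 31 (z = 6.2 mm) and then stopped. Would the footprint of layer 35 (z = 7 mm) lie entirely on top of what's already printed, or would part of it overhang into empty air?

entirely on top

Compare the two slices. At z = 6.2: the r=8.5 cylinder contributes a regular 24-gon of circumradius 8.5 (area = (24/2)·8.500²·sin(360°/24) = 224.40 mm²); the cube at (11.5, 6.5) is present — its section is the full 17×9.5 rectangle (area 161.50 mm²); the cube at (8, 8.5) (footprint 19×6) is included at this height (area 114.00 mm²); Subtracting the remaining from the first: starting from the r=8.5 cylinder (224.40 mm²), the 17×9.5 cube at (11.5, 6.5) misses the remaining region (no effect); the 19×6 cube at (8, 8.5) misses the remaining region (no effect) — area = 224.40 mm²; the cone at (11.5, 13.5): at t=0.245 of its height the radius interpolates to r₁+(r₂−r₁)t = 5.895, giving a regular 24-gon of that circumradius (area = (24/2)·5.895²·sin(360°/24) = 107.95 mm²); Combining (union): the 2 present regions are separate (no shared area or edge), so areas and boundary lengths simply add and each stays a separate island — area = 332.34 mm². At z = 7: the cylinder is absent (z outside [0, 6.5]); the cube at (11.5, 6.5) is present — its section is the full 17×9.5 rectangle (area 161.50 mm²); the cube at (8, 8.5) is present — its section is the full 19×6 rectangle (area 114.00 mm²); Subtracting the remaining from the first: the first operand is absent here, so nothing remains; the cone at (11.5, 13.5) contributes a regular 24-gon of circumradius 5.568 (interpolated between r1=7 and r2=2.5 at t=0.318) (area = (24/2)·5.568²·sin(360°/24) = 96.30 mm²); Taking the union: only the cone at (11.5, 13.5) is present, so the union is just that shape — area = 96.30 mm². Checking containment: the cross-section at z = 7 is a subset of the cross-section at z = 6.2.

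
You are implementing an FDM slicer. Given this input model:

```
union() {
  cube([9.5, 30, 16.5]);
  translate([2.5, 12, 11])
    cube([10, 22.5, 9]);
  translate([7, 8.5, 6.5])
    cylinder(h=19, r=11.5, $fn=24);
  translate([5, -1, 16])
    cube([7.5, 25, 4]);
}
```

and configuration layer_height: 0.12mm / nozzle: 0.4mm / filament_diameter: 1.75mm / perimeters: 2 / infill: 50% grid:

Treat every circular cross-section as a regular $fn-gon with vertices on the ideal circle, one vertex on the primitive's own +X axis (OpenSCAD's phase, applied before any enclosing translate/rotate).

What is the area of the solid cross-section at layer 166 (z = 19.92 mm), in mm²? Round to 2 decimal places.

At z = 19.92 mm: the cube is absent (z outside [0, 16.5]); the 10×22.5 cube at (2.5, 12) contributes its full rectangle (area 225.00 mm²); the cylinder at (7, 8.5): section is a regular 24-gon, circumradius r=11.5 (area = (24/2)·11.500²·sin(360°/24) = 410.75 mm²); the 7.5×25 cube at (5, -1) contributes its full rectangle (area 187.50 mm²); Merging all regions: the regions partially overlap — summed areas 823.25 mm² minus the doubly-counted overlap 262.95 mm² gives 560.30 mm² — area = 560.30 mm². Overall, the cross-section is a single solid region. Net area = 560.30 mm².

560.30 mm²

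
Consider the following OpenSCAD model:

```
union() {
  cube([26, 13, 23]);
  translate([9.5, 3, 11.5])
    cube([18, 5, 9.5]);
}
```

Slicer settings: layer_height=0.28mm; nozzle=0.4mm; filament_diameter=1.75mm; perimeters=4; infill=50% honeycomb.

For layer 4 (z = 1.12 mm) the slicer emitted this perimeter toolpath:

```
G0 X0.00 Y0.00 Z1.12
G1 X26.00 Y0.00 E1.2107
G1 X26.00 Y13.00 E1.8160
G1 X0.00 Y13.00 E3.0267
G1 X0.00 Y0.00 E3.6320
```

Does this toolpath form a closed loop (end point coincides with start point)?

yes

Start point (G0): (0.00, 0.00). End point (last G1): the path returns to the start — closed.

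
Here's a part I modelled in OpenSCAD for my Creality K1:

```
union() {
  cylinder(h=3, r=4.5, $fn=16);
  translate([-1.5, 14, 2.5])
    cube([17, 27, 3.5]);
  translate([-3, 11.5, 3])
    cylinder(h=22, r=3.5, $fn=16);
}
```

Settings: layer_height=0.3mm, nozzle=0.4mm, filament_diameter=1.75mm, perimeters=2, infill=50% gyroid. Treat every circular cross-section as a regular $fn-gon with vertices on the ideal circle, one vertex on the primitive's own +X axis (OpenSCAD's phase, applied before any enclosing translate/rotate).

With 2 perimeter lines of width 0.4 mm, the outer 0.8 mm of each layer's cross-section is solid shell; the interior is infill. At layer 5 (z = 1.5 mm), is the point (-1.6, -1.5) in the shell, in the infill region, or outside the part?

At z = 1.5 mm: the cylinder: section is a regular 16-gon, circumradius r=4.5; the cube at (-1.5, 14) does not reach this height (z outside [2.5, 6]); the cylinder at (-3, 11.5) is not intersected at this z (z outside [3, 25]); Combining (union): only the r=4.5 cylinder is present, so the union is just that shape — 1 connected region. Overall, the cross-section is a single solid region. The nearest boundary edge runs (-4.16, -1.72)→(-3.18, -3.18); distance from the point to it = 2.25 mm. The point is inside the cross-section and 2.25 mm from the nearest boundary — more than the 0.8 mm shell width (2 × 0.4), so it's in the infill interior.

infill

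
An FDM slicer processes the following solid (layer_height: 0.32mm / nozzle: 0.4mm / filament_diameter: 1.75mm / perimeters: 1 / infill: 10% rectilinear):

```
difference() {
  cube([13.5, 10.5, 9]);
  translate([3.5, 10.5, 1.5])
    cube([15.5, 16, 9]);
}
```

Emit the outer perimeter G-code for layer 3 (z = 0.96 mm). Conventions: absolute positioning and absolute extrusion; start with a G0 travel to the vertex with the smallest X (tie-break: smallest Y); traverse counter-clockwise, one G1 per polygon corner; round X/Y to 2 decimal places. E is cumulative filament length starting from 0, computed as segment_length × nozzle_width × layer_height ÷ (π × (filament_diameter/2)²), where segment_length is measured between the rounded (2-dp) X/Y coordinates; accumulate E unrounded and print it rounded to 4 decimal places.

G0 X0.00 Y0.00 Z0.96
G1 X13.50 Y0.00 E0.7184
G1 X13.50 Y10.50 E1.2772
G1 X0.00 Y10.50 E1.9956
G1 X0.00 Y0.00 E2.5544

At z = 0.96 mm: the cube (footprint 13.5×10.5) is included at this height; the cube at (3.5, 10.5) is not intersected at this z (z outside [1.5, 10.5]); Taking the first minus the rest: none of the subtracted shapes is present at this height, so the 13.5×10.5 cube is unchanged — 1 connected region. The outline is a single polygon with 4 vertices. Extrusion per mm of travel: 0.4 × 0.32 / (π × 0.875²) = 0.053216. Accumulating E over each segment gives final E = 2.5544.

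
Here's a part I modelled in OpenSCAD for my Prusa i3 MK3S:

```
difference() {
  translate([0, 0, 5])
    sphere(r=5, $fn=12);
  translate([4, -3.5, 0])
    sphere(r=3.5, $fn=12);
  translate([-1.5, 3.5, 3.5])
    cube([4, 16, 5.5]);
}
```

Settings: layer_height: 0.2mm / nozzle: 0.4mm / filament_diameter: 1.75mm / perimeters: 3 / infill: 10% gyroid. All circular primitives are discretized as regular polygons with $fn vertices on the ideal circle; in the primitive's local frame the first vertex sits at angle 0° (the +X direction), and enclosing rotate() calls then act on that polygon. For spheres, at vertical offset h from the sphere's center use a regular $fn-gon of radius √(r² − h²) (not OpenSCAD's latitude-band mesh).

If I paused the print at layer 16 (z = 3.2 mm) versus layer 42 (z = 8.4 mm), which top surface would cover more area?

Layer 16 (z = 3.2): the r=5 sphere contributes a regular 12-gon of circumradius √(5²−1.8²) = 4.665 (area = (12/2)·4.665²·sin(360°/12) = 65.28 mm²); the r=3.5 sphere at (4, -3.5) contributes a regular 12-gon of circumradius √(3.5²−3.2²) = 1.418 (area = (12/2)·1.418²·sin(360°/12) = 6.03 mm²); the cube at (-1.5, 3.5) is not intersected at this z (z outside [3.5, 9]); Taking the first minus the rest: starting from the r=5 sphere (65.28 mm²), the r=3.5 sphere at (4, -3.5) partially overlaps it — only the 0.92 mm² overlap (of its 6.03 mm²) is removed, clipping the outline — area = 64.36 mm². So its area = 64.36 mm². Layer 42 (z = 8.4): the r=5 sphere contributes a regular 12-gon of circumradius √(5²−3.4²) = 3.666 (area = (12/2)·3.666²·sin(360°/12) = 40.32 mm²); the sphere at (4, -3.5) does not reach this height (|z−center|=8.400 > r=3.5); the 4×16 cube at (-1.5, 3.5) contributes its full rectangle (area 64.00 mm²); Taking the first minus the rest: starting from the r=5 sphere (40.32 mm²), the 4×16 cube at (-1.5, 3.5) partially overlaps it — only the 0.10 mm² overlap (of its 64.00 mm²) is removed, clipping the outline — area = 40.22 mm². So its area = 40.22 mm². Layer 16 is larger (64.36 vs 40.22 mm²).

layer 16 (z = 3.2 mm)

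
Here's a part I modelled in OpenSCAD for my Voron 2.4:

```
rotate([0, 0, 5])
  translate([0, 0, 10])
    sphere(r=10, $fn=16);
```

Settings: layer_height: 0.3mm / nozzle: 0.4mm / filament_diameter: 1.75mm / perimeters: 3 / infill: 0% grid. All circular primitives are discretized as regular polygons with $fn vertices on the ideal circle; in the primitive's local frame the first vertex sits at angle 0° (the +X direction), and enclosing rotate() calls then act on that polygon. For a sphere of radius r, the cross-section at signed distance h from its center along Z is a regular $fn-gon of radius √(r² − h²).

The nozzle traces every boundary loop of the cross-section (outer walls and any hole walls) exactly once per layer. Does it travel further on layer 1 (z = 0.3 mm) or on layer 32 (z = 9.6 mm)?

Layer 1 (z = 0.3): the r=10 sphere contributes a regular 16-gon of circumradius √(10²−9.7²) = 2.431 (perimeter = 2·16·2.431·sin(180°/16) = 15.18 mm); (whole slice rotated 5° about Z — lengths, areas and connectivity unchanged). So its perimeter = 15.18 mm. Layer 32 (z = 9.6): the sphere: section is a regular 16-gon, circumradius = √(r²−h²) = √(10²−0.4²) = 9.992 (perimeter = 2·16·9.992·sin(180°/16) = 62.38 mm); (whole slice rotated 5° about Z — lengths, areas and connectivity unchanged). So its perimeter = 62.38 mm. Layer 32 is larger (62.38 vs 15.18 mm).

layer 32 (z = 9.6 mm)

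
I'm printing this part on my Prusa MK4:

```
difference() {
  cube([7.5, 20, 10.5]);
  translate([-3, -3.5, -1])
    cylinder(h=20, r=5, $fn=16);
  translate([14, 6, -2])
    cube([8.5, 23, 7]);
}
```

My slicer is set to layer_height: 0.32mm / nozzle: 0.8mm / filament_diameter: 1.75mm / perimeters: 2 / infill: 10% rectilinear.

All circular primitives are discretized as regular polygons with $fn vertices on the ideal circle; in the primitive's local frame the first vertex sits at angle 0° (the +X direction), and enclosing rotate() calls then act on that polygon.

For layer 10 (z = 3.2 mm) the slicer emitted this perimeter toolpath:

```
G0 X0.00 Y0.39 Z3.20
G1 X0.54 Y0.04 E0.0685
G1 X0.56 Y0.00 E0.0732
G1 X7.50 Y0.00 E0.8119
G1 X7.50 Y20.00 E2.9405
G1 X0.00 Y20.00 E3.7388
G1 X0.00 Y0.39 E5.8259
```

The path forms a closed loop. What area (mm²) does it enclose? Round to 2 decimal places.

Apply the shoelace formula to the sequence of (X, Y) vertices; enclosed area = 149.88 mm².

149.88 mm²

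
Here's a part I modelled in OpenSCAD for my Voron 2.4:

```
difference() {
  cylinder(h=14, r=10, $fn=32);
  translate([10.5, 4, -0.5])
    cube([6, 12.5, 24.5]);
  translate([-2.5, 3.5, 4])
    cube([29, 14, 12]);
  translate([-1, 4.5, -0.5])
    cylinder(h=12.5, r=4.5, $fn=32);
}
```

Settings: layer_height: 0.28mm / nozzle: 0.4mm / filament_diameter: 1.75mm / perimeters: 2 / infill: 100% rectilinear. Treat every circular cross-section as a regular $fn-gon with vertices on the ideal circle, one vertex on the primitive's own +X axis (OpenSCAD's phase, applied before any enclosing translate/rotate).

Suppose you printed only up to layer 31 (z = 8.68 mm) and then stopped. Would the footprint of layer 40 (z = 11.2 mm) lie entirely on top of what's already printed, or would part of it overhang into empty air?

Compare the two slices. At z = 8.68: the r=10 cylinder gives a regular 32-gon of circumradius 10 (constant along its height) (area = (32/2)·10.000²·sin(360°/32) = 312.14 mm²); the cube at (10.5, 4) (footprint 6×12.5) is included at this height (area 75.00 mm²); the 29×14 cube at (-2.5, 3.5) contributes its full rectangle (area 406.00 mm²); the r=4.5 cylinder at (-1, 4.5) gives a regular 32-gon of circumradius 4.5 (constant along its height) (area = (32/2)·4.500²·sin(360°/32) = 63.21 mm²); After the difference (first − rest): starting from the r=10 cylinder (312.14 mm²), the 6×12.5 cube at (10.5, 4) misses the remaining region (no effect); the 29×14 cube at (-2.5, 3.5) partially overlaps it — only the 59.80 mm² overlap (of its 406.00 mm²) is removed, clipping the outline; the r=4.5 cylinder at (-1, 4.5) partially overlaps it — only the 34.86 mm² overlap (of its 63.21 mm²) is removed, clipping the outline — area = 217.49 mm². At z = 11.2: the cylinder: section is a regular 32-gon, circumradius r=10 (area = (32/2)·10.000²·sin(360°/32) = 312.14 mm²); the cube at (10.5, 4) (footprint 6×12.5) is included at this height (area 75.00 mm²); the cube at (-2.5, 3.5) is present — its section is the full 29×14 rectangle (area 406.00 mm²); the r=4.5 cylinder at (-1, 4.5) gives a regular 32-gon of circumradius 4.5 (constant along its height) (area = (32/2)·4.500²·sin(360°/32) = 63.21 mm²); Taking the first minus the rest: starting from the r=10 cylinder (312.14 mm²), the 6×12.5 cube at (10.5, 4) misses the remaining region (no effect); the 29×14 cube at (-2.5, 3.5) partially overlaps it — only the 59.80 mm² overlap (of its 406.00 mm²) is removed, clipping the outline; the r=4.5 cylinder at (-1, 4.5) partially overlaps it — only the 34.86 mm² overlap (of its 63.21 mm²) is removed, clipping the outline — area = 217.49 mm². Checking containment: the cross-section at z = 11.2 is a subset of the cross-section at z = 8.68.

entirely on top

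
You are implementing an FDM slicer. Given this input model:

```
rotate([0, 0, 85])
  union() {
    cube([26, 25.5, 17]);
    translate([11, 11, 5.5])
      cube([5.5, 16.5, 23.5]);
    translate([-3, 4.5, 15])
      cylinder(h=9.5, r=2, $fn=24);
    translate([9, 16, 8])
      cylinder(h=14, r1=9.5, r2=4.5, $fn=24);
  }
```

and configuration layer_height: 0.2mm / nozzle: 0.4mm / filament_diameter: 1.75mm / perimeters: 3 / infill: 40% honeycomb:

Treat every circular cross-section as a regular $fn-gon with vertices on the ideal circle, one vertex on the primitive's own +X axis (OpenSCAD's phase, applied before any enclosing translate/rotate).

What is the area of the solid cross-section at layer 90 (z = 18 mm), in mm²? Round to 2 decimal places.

181.22 mm²

At z = 18 mm: the cube does not reach this height (z outside [0, 17]); the cube at (11, 11) is present — its section is the full 5.5×16.5 rectangle (area 90.75 mm²); the r=2 cylinder at (-3, 4.5) gives a regular 24-gon of circumradius 2 (constant along its height) (area = (24/2)·2.000²·sin(360°/24) = 12.42 mm²); the cone at (9, 16): at t=0.714 of its height the radius interpolates to r₁+(r₂−r₁)t = 5.929, giving a regular 24-gon of that circumradius (area = (24/2)·5.929²·sin(360°/24) = 109.16 mm²); Taking the union: the regions partially overlap — summed areas 212.34 mm² minus the doubly-counted overlap 31.12 mm² gives 181.22 mm² — area = 181.22 mm²; (rotated 85° about Z; rotation is an isometry so areas/perimeters/island counts are preserved). Overall, the cross-section has 2 separate islands. Net area = 181.22 mm².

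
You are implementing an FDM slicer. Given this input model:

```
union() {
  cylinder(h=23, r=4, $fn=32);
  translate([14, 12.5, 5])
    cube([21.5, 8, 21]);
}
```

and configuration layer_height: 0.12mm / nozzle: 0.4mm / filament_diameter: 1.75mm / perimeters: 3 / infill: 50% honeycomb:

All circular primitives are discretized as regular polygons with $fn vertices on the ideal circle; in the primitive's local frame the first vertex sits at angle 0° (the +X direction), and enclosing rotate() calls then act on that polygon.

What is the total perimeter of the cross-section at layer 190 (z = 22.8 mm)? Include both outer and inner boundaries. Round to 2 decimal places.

At z = 22.8 mm: the r=4 cylinder contributes a regular 32-gon of circumradius 4 (perimeter = 2·32·4.000·sin(180°/32) = 25.09 mm); the cube at (14, 12.5) (footprint 21.5×8) is included at this height (perimeter 59.00 mm); Combining (union): the 2 present regions are separate (no shared area or edge), so areas and boundary lengths simply add and each stays a separate island — boundary = 84.09 mm. Overall, the cross-section has 2 separate islands. Total boundary length (outer) = 84.09 mm.

84.09 mm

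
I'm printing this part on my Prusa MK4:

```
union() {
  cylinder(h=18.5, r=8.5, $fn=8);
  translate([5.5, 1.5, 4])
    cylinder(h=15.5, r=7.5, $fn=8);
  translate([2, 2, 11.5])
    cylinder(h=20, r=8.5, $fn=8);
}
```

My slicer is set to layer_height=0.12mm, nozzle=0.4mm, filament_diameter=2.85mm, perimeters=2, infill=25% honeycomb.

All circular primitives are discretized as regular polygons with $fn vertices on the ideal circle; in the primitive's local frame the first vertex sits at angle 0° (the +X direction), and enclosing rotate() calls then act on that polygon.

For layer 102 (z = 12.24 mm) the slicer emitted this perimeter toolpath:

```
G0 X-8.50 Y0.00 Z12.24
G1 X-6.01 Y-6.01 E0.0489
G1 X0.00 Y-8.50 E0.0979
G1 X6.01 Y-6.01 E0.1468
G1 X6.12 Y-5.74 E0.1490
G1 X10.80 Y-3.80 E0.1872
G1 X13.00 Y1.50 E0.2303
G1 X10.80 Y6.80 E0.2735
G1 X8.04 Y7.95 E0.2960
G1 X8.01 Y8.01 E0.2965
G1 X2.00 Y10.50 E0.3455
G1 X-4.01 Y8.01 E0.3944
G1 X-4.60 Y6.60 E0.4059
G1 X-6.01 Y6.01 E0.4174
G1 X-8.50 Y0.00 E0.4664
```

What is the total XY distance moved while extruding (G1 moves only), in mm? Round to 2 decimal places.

Sum the Euclidean lengths of each G1 segment: total = 61.98 mm.

61.98 mm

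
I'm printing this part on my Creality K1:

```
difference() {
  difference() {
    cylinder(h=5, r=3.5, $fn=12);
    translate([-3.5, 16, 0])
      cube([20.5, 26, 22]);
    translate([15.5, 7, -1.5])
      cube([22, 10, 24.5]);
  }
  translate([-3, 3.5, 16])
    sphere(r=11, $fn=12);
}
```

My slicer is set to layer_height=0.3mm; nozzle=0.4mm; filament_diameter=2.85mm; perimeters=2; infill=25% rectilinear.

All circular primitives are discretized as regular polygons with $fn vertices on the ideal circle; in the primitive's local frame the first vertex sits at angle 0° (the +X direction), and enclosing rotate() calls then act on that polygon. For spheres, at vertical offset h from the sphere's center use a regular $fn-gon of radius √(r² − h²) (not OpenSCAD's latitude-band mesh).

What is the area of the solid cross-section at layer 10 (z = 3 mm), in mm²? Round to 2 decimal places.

36.75 mm²

At z = 3 mm: the cylinder: section is a regular 12-gon, circumradius r=3.5 (area = (12/2)·3.500²·sin(360°/12) = 36.75 mm²); the cube at (-3.5, 16) (footprint 20.5×26) is included at this height (area 533.00 mm²); the 22×10 cube at (15.5, 7) contributes its full rectangle (area 220.00 mm²); After the difference (first − rest): starting from the r=3.5 cylinder (36.75 mm²), the 20.5×26 cube at (-3.5, 16) misses the remaining region (no effect); the 22×10 cube at (15.5, 7) misses the remaining region (no effect) — area = 36.75 mm²; the sphere at (-3, 3.5) is not intersected at this z (|z−center|=13.000 > r=11); Subtracting the remaining from the first: none of the subtracted shapes is present at this height, so that combined region is unchanged — area = 36.75 mm². Overall, the cross-section is a single solid region. Net area = 36.75 mm².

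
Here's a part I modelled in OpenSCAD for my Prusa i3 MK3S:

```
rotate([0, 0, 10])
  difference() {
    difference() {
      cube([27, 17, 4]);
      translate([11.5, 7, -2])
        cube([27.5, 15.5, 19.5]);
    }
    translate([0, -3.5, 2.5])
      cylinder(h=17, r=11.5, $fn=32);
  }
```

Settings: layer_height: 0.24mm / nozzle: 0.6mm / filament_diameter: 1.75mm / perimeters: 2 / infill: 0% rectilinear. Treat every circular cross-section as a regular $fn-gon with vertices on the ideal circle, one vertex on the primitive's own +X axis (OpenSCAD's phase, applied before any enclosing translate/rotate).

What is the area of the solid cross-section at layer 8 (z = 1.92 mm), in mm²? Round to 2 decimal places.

304.00 mm²

At z = 1.92 mm: the cube is present — its section is the full 27×17 rectangle (area 459.00 mm²); the cube at (11.5, 7) (footprint 27.5×15.5) is included at this height (area 426.25 mm²); Subtracting the remaining from the first: starting from the 27×17 cube (459.00 mm²), the 27.5×15.5 cube at (11.5, 7) partially overlaps it — only the 155.00 mm² overlap (of its 426.25 mm²) is removed, clipping the outline — area = 304.00 mm²; the cylinder at (0, -3.5) is absent (z outside [2.5, 19.5]); After the difference (first − rest): none of the subtracted shapes is present at this height, so the result so far is unchanged — area = 304.00 mm²; (rotated 10° about Z; rotation is an isometry so areas/perimeters/island counts are preserved). Overall, the cross-section is a single solid region. Net area = 304.00 mm².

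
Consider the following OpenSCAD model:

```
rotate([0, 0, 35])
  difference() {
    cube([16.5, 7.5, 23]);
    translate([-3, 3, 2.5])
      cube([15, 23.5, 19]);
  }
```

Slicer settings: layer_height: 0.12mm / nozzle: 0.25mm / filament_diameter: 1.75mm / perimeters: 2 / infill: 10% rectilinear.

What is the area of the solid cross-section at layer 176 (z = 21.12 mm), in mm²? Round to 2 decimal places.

At z = 21.12 mm: the 16.5×7.5 cube contributes its full rectangle (area 123.75 mm²); the 15×23.5 cube at (-3, 3) contributes its full rectangle (area 352.50 mm²); Taking the first minus the rest: starting from the 16.5×7.5 cube (123.75 mm²), the 15×23.5 cube at (-3, 3) partially overlaps it — only the 54.00 mm² overlap (of its 352.50 mm²) is removed, clipping the outline — area = 69.75 mm²; (whole slice rotated 35° about Z — lengths, areas and connectivity unchanged). Overall, the cross-section is a single solid region. Net area = 69.75 mm².

69.75 mm²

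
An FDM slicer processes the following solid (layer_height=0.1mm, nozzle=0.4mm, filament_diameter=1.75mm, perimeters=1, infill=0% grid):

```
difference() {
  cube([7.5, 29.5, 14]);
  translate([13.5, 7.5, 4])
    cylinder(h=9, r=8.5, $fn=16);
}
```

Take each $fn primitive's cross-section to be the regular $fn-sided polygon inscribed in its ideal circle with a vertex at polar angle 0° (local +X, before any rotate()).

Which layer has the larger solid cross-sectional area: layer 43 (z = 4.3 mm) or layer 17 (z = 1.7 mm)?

layer 17 (z = 1.7 mm)

Layer 43 (z = 4.3): the cube is present — its section is the full 7.5×29.5 rectangle (area 221.25 mm²); the r=8.5 cylinder at (13.5, 7.5) contributes a regular 16-gon of circumradius 8.5 (area = (16/2)·8.500²·sin(360°/16) = 221.19 mm²); Taking the first minus the rest: starting from the 7.5×29.5 cube (221.25 mm²), the r=8.5 cylinder at (13.5, 7.5) partially overlaps it — only the 19.30 mm² overlap (of its 221.19 mm²) is removed, clipping the outline — area = 201.95 mm². So its area = 201.95 mm². Layer 17 (z = 1.7): the 7.5×29.5 cube contributes its full rectangle (area 221.25 mm²); the cylinder at (13.5, 7.5) does not reach this height (z outside [4, 13]); Subtracting the remaining from the first: none of the subtracted shapes is present at this height, so the 7.5×29.5 cube is unchanged — area = 221.25 mm². So its area = 221.25 mm². Layer 17 is larger (221.25 vs 201.95 mm²).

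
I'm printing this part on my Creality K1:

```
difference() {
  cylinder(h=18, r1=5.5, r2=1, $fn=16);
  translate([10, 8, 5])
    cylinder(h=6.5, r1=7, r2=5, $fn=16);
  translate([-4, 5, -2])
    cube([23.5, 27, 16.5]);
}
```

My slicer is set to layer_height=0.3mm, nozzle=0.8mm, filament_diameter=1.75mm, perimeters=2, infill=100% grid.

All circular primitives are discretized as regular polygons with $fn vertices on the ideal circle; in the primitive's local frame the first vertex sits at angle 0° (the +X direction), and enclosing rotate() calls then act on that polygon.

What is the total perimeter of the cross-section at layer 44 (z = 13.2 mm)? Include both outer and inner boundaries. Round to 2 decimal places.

At z = 13.2 mm: the cone (r1=5.5→r2=1) has section circumradius 2.200 here — a regular 16-gon (perimeter = 2·16·2.200·sin(180°/16) = 13.73 mm); the cone at (10, 8) does not reach this height (z outside [5, 11.5]); the cube at (-4, 5) (footprint 23.5×27) is included at this height (perimeter 101.00 mm); After the difference (first − rest): starting from the cone, the 23.5×27 cube at (-4, 5) misses the remaining region (no effect) — boundary = 13.73 mm. Overall, the cross-section is a single solid region. Total boundary length (outer) = 13.73 mm.

13.73 mm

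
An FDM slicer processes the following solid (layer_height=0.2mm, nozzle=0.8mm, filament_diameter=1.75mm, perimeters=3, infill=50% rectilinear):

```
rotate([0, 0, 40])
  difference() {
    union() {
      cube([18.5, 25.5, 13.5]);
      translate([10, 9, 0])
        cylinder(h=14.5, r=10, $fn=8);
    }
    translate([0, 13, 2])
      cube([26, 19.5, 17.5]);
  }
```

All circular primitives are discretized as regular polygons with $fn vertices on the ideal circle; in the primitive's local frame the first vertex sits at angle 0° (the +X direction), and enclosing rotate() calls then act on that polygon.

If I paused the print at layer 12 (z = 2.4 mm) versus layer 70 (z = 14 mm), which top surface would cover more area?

Layer 12 (z = 2.4): the 18.5×25.5 cube contributes its full rectangle (area 471.75 mm²); the r=10 cylinder at (10, 9) contributes a regular 8-gon of circumradius 10 (area = (8/2)·10.000²·sin(360°/8) = 282.84 mm²); Combining (union): the regions partially overlap — summed areas 754.59 mm² minus the doubly-counted overlap 275.00 mm² gives 479.60 mm² — area = 479.60 mm²; the 26×19.5 cube at (0, 13) contributes its full rectangle (area 507.00 mm²); Taking the first minus the rest: starting from the result so far (479.60 mm²), the 26×19.5 cube at (0, 13) partially overlaps it — only the 231.25 mm² overlap (of its 507.00 mm²) is removed, clipping the outline — area = 248.35 mm²; (whole slice rotated 40° about Z — lengths, areas and connectivity unchanged). So its area = 248.35 mm². Layer 70 (z = 14): the cube does not reach this height (z outside [0, 13.5]); the r=10 cylinder at (10, 9) contributes a regular 8-gon of circumradius 10 (area = (8/2)·10.000²·sin(360°/8) = 282.84 mm²); Merging all regions: only the r=10 cylinder at (10, 9) is present, so the union is just that shape — area = 282.84 mm²; the 26×19.5 cube at (0, 13) contributes its full rectangle (area 507.00 mm²); After the difference (first − rest): starting from that combined region (282.84 mm²), the 26×19.5 cube at (0, 13) partially overlaps it — only the 68.05 mm² overlap (of its 507.00 mm²) is removed, clipping the outline — area = 214.79 mm²; (rotated 40° about Z; rotation is an isometry so areas/perimeters/island counts are preserved). So its area = 214.79 mm². Layer 12 is larger (248.35 vs 214.79 mm²).

layer 12 (z = 2.4 mm)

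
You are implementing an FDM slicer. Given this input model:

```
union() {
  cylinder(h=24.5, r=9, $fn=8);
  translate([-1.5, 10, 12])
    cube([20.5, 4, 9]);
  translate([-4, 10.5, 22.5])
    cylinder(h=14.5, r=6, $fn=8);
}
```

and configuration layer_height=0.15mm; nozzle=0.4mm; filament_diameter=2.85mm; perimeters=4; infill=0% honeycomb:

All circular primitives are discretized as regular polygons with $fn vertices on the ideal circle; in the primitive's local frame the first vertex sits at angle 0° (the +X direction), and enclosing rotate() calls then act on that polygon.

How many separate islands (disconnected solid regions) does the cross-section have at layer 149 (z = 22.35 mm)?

At z = 22.35 mm: the r=9 cylinder gives a regular 8-gon of circumradius 9 (constant along its height); the cube at (-1.5, 10) is not intersected at this z (z outside [12, 21]); the cylinder at (-4, 10.5) is absent (z outside [22.5, 37]); Taking the union: only the r=9 cylinder is present, so the union is just that shape — 1 connected region. Overall, the cross-section is a single solid region. Island count = 1.

1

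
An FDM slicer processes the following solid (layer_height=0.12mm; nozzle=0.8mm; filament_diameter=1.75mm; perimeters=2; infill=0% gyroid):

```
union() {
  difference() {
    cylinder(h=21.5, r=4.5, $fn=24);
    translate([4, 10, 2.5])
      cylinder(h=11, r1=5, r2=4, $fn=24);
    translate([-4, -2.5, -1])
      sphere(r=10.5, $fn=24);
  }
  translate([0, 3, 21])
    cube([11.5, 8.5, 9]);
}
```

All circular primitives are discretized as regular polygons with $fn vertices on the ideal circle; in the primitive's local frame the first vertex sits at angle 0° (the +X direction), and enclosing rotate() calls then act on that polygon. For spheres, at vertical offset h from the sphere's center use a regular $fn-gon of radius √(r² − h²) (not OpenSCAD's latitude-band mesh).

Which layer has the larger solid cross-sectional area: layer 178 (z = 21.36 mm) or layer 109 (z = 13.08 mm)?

layer 178 (z = 21.36 mm)

Layer 178 (z = 21.36): the r=4.5 cylinder gives a regular 24-gon of circumradius 4.5 (constant along its height) (area = (24/2)·4.500²·sin(360°/24) = 62.89 mm²); the cone at (4, 10) is not intersected at this z (z outside [2.5, 13.5]); the sphere at (-4, -2.5) is not intersected at this z (|z−center|=22.360 > r=10.5); After the difference (first − rest): none of the subtracted shapes is present at this height, so the r=4.5 cylinder is unchanged — area = 62.89 mm²; the cube at (0, 3) (footprint 11.5×8.5) is included at this height (area 97.75 mm²); Taking the union: the regions partially overlap — summed areas 160.64 mm² minus the doubly-counted overlap 3.39 mm² gives 157.25 mm² — area = 157.25 mm². So its area = 157.25 mm². Layer 109 (z = 13.08): the r=4.5 cylinder gives a regular 24-gon of circumradius 4.5 (constant along its height) (area = (24/2)·4.500²·sin(360°/24) = 62.89 mm²); the cone at (4, 10) (r1=5→r2=4) has section circumradius 4.038 here — a regular 24-gon (area = (24/2)·4.038²·sin(360°/24) = 50.65 mm²); the sphere at (-4, -2.5) is absent (|z−center|=14.080 > r=10.5); Subtracting the remaining from the first: starting from the r=4.5 cylinder (62.89 mm²), the cone at (4, 10) misses the remaining region (no effect) — area = 62.89 mm²; the cube at (0, 3) is absent (z outside [21, 30]); Taking the union: only that combined region is present, so the union is just that shape — area = 62.89 mm². So its area = 62.89 mm². Layer 178 is larger (157.25 vs 62.89 mm²).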